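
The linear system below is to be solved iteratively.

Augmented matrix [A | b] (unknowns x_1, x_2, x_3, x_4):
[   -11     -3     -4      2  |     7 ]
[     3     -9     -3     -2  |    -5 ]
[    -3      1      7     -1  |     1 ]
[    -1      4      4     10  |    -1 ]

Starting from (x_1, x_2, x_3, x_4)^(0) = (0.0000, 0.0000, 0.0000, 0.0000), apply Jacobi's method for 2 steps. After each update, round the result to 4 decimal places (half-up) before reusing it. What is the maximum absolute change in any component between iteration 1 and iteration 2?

0.3664

Iteration 1:
  x_1 = (7 - (-3)·0.0000 - (-4)·0.0000 - (2)·0.0000) / (-11) = -0.6364
  x_2 = (-5 - (3)·0.0000 - (-3)·0.0000 - (-2)·0.0000) / (-9) = 0.5556
  x_3 = (1 - (-3)·0.0000 - (1)·0.0000 - (-1)·0.0000) / (7) = 0.1429
  x_4 = (-1 - (-1)·0.0000 - (4)·0.0000 - (4)·0.0000) / (10) = -0.1000
Iteration 2:
  x_1 = (7 - (-3)·0.5556 - (-4)·0.1429 - (2)·-0.1000) / (-11) = -0.8580
  x_2 = (-5 - (3)·-0.6364 - (-3)·0.1429 - (-2)·-0.1000) / (-9) = 0.3180
  x_3 = (1 - (-3)·-0.6364 - (1)·0.5556 - (-1)·-0.1000) / (7) = -0.2235
  x_4 = (-1 - (-1)·-0.6364 - (4)·0.5556 - (4)·0.1429) / (10) = -0.4430
Change: (-0.2216, -0.2376, -0.3664, -0.3430) → max |·| = 0.3664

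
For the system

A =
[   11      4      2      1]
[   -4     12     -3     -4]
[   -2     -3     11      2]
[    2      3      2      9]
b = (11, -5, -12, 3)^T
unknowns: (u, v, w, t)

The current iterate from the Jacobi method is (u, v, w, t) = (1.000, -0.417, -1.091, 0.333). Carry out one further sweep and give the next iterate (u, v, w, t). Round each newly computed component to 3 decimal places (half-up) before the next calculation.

(1.320, -0.245, -1.083, 0.493)

One sweep:
  u = (11 - (4)·-0.417 - (2)·-1.091 - (1)·0.333) / (11) = 1.320
  v = (-5 - (-4)·1.000 - (-3)·-1.091 - (-4)·0.333) / (12) = -0.245
  w = (-12 - (-2)·1.000 - (-3)·-0.417 - (2)·0.333) / (11) = -1.083
  t = (3 - (2)·1.000 - (3)·-0.417 - (2)·-1.091) / (9) = 0.493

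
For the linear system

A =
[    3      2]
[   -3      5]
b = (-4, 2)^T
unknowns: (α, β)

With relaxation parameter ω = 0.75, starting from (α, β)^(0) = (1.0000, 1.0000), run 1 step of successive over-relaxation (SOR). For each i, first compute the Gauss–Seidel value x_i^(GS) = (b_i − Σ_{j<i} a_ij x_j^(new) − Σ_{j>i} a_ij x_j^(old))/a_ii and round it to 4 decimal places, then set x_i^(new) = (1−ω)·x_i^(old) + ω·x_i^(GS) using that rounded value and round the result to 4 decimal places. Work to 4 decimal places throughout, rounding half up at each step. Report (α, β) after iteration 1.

(-1.2500, -0.0125)

Iteration 1:
  α: GS value = (-4 - (2)·1.0000) / (3) = -2.0000;  α ← (1−ω)·1.0000 + ω·-2.0000 = -1.2500
  β: GS value = (2 - (-3)·-1.2500) / (5) = -0.3500;  β ← (1−ω)·1.0000 + ω·-0.3500 = -0.0125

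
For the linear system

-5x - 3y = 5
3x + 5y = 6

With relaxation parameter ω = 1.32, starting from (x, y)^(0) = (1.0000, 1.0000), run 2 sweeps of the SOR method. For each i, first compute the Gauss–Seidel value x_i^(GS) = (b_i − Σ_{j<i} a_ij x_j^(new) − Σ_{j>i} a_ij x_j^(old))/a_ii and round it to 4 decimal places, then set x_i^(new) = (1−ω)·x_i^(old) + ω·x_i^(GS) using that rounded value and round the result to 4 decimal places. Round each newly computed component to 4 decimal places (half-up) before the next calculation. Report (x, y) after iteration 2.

Iteration 1:
  x: GS value = (5 - (-3)·1.0000) / (-5) = -1.6000;  x ← (1−ω)·1.0000 + ω·-1.6000 = -2.4320
  y: GS value = (6 - (3)·-2.4320) / (5) = 2.6592;  y ← (1−ω)·1.0000 + ω·2.6592 = 3.1901
Iteration 2:
  x: GS value = (5 - (-3)·3.1901) / (-5) = -2.9141;  x ← (1−ω)·-2.4320 + ω·-2.9141 = -3.0684
  y: GS value = (6 - (3)·-3.0684) / (5) = 3.0410;  y ← (1−ω)·3.1901 + ω·3.0410 = 2.9933

(-3.0684, 2.9933)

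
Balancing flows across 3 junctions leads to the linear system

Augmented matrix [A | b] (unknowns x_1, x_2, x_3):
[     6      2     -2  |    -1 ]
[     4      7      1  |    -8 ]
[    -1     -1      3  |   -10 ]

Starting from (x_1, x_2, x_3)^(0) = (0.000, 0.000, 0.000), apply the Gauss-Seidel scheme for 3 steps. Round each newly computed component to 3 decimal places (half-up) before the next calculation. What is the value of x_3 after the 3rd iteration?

-3.738

Iteration 1:
  x_1 = (-1 - (2)·0.000 - (-2)·0.000) / (6) = -0.167
  x_2 = (-8 - (4)·-0.167 - (1)·0.000) / (7) = -1.047
  x_3 = (-10 - (-1)·-0.167 - (-1)·-1.047) / (3) = -3.738
Iteration 2:
  x_1 = (-1 - (2)·-1.047 - (-2)·-3.738) / (6) = -1.064
  x_2 = (-8 - (4)·-1.064 - (1)·-3.738) / (7) = -0.001
  x_3 = (-10 - (-1)·-1.064 - (-1)·-0.001) / (3) = -3.688
Iteration 3:
  x_1 = (-1 - (2)·-0.001 - (-2)·-3.688) / (6) = -1.396
  x_2 = (-8 - (4)·-1.396 - (1)·-3.688) / (7) = 0.182
  x_3 = (-10 - (-1)·-1.396 - (-1)·0.182) / (3) = -3.738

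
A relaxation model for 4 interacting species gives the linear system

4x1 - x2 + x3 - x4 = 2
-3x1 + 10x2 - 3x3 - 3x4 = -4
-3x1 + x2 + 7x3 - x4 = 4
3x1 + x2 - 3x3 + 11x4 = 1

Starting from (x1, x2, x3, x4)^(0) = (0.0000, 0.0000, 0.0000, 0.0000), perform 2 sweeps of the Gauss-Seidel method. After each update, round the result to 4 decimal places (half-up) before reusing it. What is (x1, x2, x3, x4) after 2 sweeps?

Iteration 1:
  x1 = (2 - (-1)·0.0000 - (1)·0.0000 - (-1)·0.0000) / (4) = 0.5000
  x2 = (-4 - (-3)·0.5000 - (-3)·0.0000 - (-3)·0.0000) / (10) = -0.2500
  x3 = (4 - (-3)·0.5000 - (1)·-0.2500 - (-1)·0.0000) / (7) = 0.8214
  x4 = (1 - (3)·0.5000 - (1)·-0.2500 - (-3)·0.8214) / (11) = 0.2013
Iteration 2:
  x1 = (2 - (-1)·-0.2500 - (1)·0.8214 - (-1)·0.2013) / (4) = 0.2825
  x2 = (-4 - (-3)·0.2825 - (-3)·0.8214 - (-3)·0.2013) / (10) = -0.0084
  x3 = (4 - (-3)·0.2825 - (1)·-0.0084 - (-1)·0.2013) / (7) = 0.7225
  x4 = (1 - (3)·0.2825 - (1)·-0.0084 - (-3)·0.7225) / (11) = 0.2117

(0.2825, -0.0084, 0.7225, 0.2117)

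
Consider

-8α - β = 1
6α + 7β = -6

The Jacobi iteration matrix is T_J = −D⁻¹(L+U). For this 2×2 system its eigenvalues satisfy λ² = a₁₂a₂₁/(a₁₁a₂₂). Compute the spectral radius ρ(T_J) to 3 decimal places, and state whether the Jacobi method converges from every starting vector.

a₁₂a₂₁/(a₁₁a₂₂) = (-1)·(6) / ((-8)·(7)) = 0.107143
ρ = √|0.107143| = √0.107143 = 0.327
ρ < 1, so Jacobi converges

0.327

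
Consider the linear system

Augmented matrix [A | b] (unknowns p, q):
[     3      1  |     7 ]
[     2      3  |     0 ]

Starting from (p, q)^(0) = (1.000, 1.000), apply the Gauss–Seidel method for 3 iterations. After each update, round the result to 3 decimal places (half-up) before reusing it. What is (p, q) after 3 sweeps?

(2.951, -1.967)

Iteration 1:
  p = (7 - (1)·1.000) / (3) = 2.000
  q = (0 - (2)·2.000) / (3) = -1.333
Iteration 2:
  p = (7 - (1)·-1.333) / (3) = 2.778
  q = (0 - (2)·2.778) / (3) = -1.852
Iteration 3:
  p = (7 - (1)·-1.852) / (3) = 2.951
  q = (0 - (2)·2.951) / (3) = -1.967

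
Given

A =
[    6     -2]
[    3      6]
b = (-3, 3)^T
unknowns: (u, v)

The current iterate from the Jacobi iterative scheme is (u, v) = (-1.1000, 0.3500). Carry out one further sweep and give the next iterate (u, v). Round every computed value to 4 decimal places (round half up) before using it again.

One sweep:
  u = (-3 - (-2)·0.3500) / (6) = -0.3833
  v = (3 - (3)·-1.1000) / (6) = 1.0500

(-0.3833, 1.0500)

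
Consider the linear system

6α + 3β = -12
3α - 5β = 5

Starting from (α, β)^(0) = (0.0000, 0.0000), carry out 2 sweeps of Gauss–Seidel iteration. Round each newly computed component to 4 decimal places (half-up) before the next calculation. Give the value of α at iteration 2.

Iteration 1:
  α = (-12 - (3)·0.0000) / (6) = -2.0000
  β = (5 - (3)·-2.0000) / (-5) = -2.2000
Iteration 2:
  α = (-12 - (3)·-2.2000) / (6) = -0.9000
  β = (5 - (3)·-0.9000) / (-5) = -1.5400

-0.9000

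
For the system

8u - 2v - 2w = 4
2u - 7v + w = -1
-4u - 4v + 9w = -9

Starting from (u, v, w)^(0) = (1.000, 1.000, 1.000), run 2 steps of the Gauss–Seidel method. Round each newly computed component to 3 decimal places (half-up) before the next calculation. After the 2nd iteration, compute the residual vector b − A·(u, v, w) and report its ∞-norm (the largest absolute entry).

1.276

Iteration 1:
  u = (4 - (-2)·1.000 - (-2)·1.000) / (8) = 1.000
  v = (-1 - (2)·1.000 - (1)·1.000) / (-7) = 0.571
  w = (-9 - (-4)·1.000 - (-4)·0.571) / (9) = -0.302
Iteration 2:
  u = (4 - (-2)·0.571 - (-2)·-0.302) / (8) = 0.567
  v = (-1 - (2)·0.567 - (1)·-0.302) / (-7) = 0.262
  w = (-9 - (-4)·0.567 - (-4)·0.262) / (9) = -0.632
Residual b − A·x = (-1.276, 0.332, 0.004); ∞-norm = 1.276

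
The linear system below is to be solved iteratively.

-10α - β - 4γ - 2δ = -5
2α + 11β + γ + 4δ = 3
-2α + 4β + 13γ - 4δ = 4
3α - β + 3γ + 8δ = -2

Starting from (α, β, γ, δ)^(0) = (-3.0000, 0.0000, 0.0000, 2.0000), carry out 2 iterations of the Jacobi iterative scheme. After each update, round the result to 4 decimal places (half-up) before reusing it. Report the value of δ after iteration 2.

Iteration 1:
  α = (-5 - (-1)·0.0000 - (-4)·0.0000 - (-2)·2.0000) / (-10) = 0.1000
  β = (3 - (2)·-3.0000 - (1)·0.0000 - (4)·2.0000) / (11) = 0.0909
  γ = (4 - (-2)·-3.0000 - (4)·0.0000 - (-4)·2.0000) / (13) = 0.4615
  δ = (-2 - (3)·-3.0000 - (-1)·0.0000 - (3)·0.0000) / (8) = 0.8750
Iteration 2:
  α = (-5 - (-1)·0.0909 - (-4)·0.4615 - (-2)·0.8750) / (-10) = 0.1313
  β = (3 - (2)·0.1000 - (1)·0.4615 - (4)·0.8750) / (11) = -0.1056
  γ = (4 - (-2)·0.1000 - (4)·0.0909 - (-4)·0.8750) / (13) = 0.5643
  δ = (-2 - (3)·0.1000 - (-1)·0.0909 - (3)·0.4615) / (8) = -0.4492

-0.4492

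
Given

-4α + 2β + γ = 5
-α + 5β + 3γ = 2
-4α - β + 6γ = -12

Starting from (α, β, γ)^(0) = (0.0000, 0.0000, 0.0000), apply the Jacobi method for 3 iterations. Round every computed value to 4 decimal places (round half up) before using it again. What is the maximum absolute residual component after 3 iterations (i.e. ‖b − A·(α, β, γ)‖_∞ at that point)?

1.5330

Iteration 1:
  α = (5 - (2)·0.0000 - (1)·0.0000) / (-4) = -1.2500
  β = (2 - (-1)·0.0000 - (3)·0.0000) / (5) = 0.4000
  γ = (-12 - (-4)·0.0000 - (-1)·0.0000) / (6) = -2.0000
Iteration 2:
  α = (5 - (2)·0.4000 - (1)·-2.0000) / (-4) = -1.5500
  β = (2 - (-1)·-1.2500 - (3)·-2.0000) / (5) = 1.3500
  γ = (-12 - (-4)·-1.2500 - (-1)·0.4000) / (6) = -2.7667
Iteration 3:
  α = (5 - (2)·1.3500 - (1)·-2.7667) / (-4) = -1.2667
  β = (2 - (-1)·-1.5500 - (3)·-2.7667) / (5) = 1.7500
  γ = (-12 - (-4)·-1.5500 - (-1)·1.3500) / (6) = -2.8083
Residual b − A·x = (-0.7585, 0.4082, 1.5330); ∞-norm = 1.5330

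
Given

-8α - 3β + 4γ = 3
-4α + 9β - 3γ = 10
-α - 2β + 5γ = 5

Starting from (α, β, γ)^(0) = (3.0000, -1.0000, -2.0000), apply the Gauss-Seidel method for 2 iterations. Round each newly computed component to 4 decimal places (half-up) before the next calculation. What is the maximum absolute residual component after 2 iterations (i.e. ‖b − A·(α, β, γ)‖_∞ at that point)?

Iteration 1:
  α = (3 - (-3)·-1.0000 - (4)·-2.0000) / (-8) = -1.0000
  β = (10 - (-4)·-1.0000 - (-3)·-2.0000) / (9) = 0.0000
  γ = (5 - (-1)·-1.0000 - (-2)·0.0000) / (5) = 0.8000
Iteration 2:
  α = (3 - (-3)·0.0000 - (4)·0.8000) / (-8) = 0.0250
  β = (10 - (-4)·0.0250 - (-3)·0.8000) / (9) = 1.3889
  γ = (5 - (-1)·0.0250 - (-2)·1.3889) / (5) = 1.5606
Residual b − A·x = (1.1243, 2.2817, -0.0002); ∞-norm = 2.2817

2.2817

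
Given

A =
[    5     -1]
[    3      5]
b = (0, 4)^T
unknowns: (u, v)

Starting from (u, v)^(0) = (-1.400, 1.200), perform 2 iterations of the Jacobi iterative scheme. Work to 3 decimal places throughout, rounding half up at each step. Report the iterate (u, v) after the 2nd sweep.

Iteration 1:
  u = (0 - (-1)·1.200) / (5) = 0.240
  v = (4 - (3)·-1.400) / (5) = 1.640
Iteration 2:
  u = (0 - (-1)·1.640) / (5) = 0.328
  v = (4 - (3)·0.240) / (5) = 0.656

(0.328, 0.656)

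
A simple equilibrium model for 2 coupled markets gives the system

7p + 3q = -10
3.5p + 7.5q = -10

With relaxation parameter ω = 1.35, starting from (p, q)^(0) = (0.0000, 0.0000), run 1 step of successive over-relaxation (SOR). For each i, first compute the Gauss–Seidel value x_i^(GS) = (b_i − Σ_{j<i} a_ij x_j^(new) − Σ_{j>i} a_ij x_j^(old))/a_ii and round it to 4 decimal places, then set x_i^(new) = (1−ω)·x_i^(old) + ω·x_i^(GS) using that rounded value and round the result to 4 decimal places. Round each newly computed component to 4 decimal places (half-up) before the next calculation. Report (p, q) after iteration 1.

Iteration 1:
  p: GS value = (-10 - (3)·0.0000) / (7) = -1.4286;  p ← (1−ω)·0.0000 + ω·-1.4286 = -1.9286
  q: GS value = (-10 - (3.5)·-1.9286) / (7.5) = -0.4333;  q ← (1−ω)·0.0000 + ω·-0.4333 = -0.5850

(-1.9286, -0.5850)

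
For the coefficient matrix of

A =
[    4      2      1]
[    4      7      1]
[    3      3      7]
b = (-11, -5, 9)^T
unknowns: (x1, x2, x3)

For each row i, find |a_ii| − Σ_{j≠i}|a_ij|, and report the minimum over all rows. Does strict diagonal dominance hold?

1

row 1: |4| − (2+1) = 1
row 2: |7| − (4+1) = 2
row 3: |7| − (3+3) = 1
minimum over rows = 1 → strictly diagonally dominant (convergence guaranteed)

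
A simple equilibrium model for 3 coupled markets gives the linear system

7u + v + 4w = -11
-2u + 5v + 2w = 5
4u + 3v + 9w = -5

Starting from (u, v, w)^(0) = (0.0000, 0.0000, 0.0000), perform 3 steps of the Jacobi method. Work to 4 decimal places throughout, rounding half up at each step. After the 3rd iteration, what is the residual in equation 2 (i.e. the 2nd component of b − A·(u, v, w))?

-0.4169

Iteration 1:
  u = (-11 - (1)·0.0000 - (4)·0.0000) / (7) = -1.5714
  v = (5 - (-2)·0.0000 - (2)·0.0000) / (5) = 1.0000
  w = (-5 - (4)·0.0000 - (3)·0.0000) / (9) = -0.5556
Iteration 2:
  u = (-11 - (1)·1.0000 - (4)·-0.5556) / (7) = -1.3968
  v = (5 - (-2)·-1.5714 - (2)·-0.5556) / (5) = 0.5937
  w = (-5 - (4)·-1.5714 - (3)·1.0000) / (9) = -0.1905
Iteration 3:
  u = (-11 - (1)·0.5937 - (4)·-0.1905) / (7) = -1.5474
  v = (5 - (-2)·-1.3968 - (2)·-0.1905) / (5) = 0.5175
  w = (-5 - (4)·-1.3968 - (3)·0.5937) / (9) = -0.1327
Residual b − A·x = (-0.1549, -0.4169, 0.8314)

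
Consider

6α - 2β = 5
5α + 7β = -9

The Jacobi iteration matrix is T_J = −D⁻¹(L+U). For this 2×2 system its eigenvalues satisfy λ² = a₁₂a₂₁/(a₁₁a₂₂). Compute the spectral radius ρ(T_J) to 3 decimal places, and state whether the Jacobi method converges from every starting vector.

a₁₂a₂₁/(a₁₁a₂₂) = (-2)·(5) / ((6)·(7)) = -0.238095
ρ = √|-0.238095| = √0.238095 = 0.488
ρ < 1, so Jacobi converges

0.488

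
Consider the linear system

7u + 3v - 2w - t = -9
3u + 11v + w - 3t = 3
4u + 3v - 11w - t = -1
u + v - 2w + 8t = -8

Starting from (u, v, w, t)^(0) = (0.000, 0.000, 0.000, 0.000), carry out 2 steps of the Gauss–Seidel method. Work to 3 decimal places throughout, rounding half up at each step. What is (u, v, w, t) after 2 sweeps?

(-1.750, 0.505, -0.320, -0.924)

Iteration 1:
  u = (-9 - (3)·0.000 - (-2)·0.000 - (-1)·0.000) / (7) = -1.286
  v = (3 - (3)·-1.286 - (1)·0.000 - (-3)·0.000) / (11) = 0.623
  w = (-1 - (4)·-1.286 - (3)·0.623 - (-1)·0.000) / (-11) = -0.207
  t = (-8 - (1)·-1.286 - (1)·0.623 - (-2)·-0.207) / (8) = -0.969
Iteration 2:
  u = (-9 - (3)·0.623 - (-2)·-0.207 - (-1)·-0.969) / (7) = -1.750
  v = (3 - (3)·-1.750 - (1)·-0.207 - (-3)·-0.969) / (11) = 0.505
  w = (-1 - (4)·-1.750 - (3)·0.505 - (-1)·-0.969) / (-11) = -0.320
  t = (-8 - (1)·-1.750 - (1)·0.505 - (-2)·-0.320) / (8) = -0.924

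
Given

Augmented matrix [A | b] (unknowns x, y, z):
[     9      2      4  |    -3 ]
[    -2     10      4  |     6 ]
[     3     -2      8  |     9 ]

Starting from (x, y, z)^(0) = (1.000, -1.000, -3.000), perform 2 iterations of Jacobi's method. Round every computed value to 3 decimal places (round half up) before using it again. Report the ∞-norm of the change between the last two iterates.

Iteration 1:
  x = (-3 - (2)·-1.000 - (4)·-3.000) / (9) = 1.222
  y = (6 - (-2)·1.000 - (4)·-3.000) / (10) = 2.000
  z = (9 - (3)·1.000 - (-2)·-1.000) / (8) = 0.500
Iteration 2:
  x = (-3 - (2)·2.000 - (4)·0.500) / (9) = -1.000
  y = (6 - (-2)·1.222 - (4)·0.500) / (10) = 0.644
  z = (9 - (3)·1.222 - (-2)·2.000) / (8) = 1.167
Change: (-2.222, -1.356, 0.667) → max |·| = 2.222

2.222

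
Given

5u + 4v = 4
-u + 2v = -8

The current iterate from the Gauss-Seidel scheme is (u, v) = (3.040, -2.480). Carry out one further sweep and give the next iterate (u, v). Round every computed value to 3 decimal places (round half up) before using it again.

One sweep:
  u = (4 - (4)·-2.480) / (5) = 2.784
  v = (-8 - (-1)·2.784) / (2) = -2.608

(2.784, -2.608)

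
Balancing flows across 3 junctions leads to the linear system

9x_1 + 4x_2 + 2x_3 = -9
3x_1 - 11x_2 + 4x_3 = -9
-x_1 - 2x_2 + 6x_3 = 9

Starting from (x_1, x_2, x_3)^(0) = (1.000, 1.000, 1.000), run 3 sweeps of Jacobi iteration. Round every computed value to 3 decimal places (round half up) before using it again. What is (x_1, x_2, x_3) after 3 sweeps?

(-1.864, 0.869, 1.515)

Iteration 1:
  x_1 = (-9 - (4)·1.000 - (2)·1.000) / (9) = -1.667
  x_2 = (-9 - (3)·1.000 - (4)·1.000) / (-11) = 1.455
  x_3 = (9 - (-1)·1.000 - (-2)·1.000) / (6) = 2.000
Iteration 2:
  x_1 = (-9 - (4)·1.455 - (2)·2.000) / (9) = -2.091
  x_2 = (-9 - (3)·-1.667 - (4)·2.000) / (-11) = 1.091
  x_3 = (9 - (-1)·-1.667 - (-2)·1.455) / (6) = 1.707
Iteration 3:
  x_1 = (-9 - (4)·1.091 - (2)·1.707) / (9) = -1.864
  x_2 = (-9 - (3)·-2.091 - (4)·1.707) / (-11) = 0.869
  x_3 = (9 - (-1)·-2.091 - (-2)·1.091) / (6) = 1.515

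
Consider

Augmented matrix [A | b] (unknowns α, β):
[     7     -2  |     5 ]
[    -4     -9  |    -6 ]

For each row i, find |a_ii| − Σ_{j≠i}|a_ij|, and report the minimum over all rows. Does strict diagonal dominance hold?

5

row 1: |7| − (2) = 5
row 2: |-9| − (4) = 5
minimum over rows = 5 → strictly diagonally dominant (convergence guaranteed)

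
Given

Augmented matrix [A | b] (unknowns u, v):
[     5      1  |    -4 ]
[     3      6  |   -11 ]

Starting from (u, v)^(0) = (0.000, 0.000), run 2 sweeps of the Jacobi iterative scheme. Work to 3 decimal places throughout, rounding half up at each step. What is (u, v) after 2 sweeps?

Iteration 1:
  u = (-4 - (1)·0.000) / (5) = -0.800
  v = (-11 - (3)·0.000) / (6) = -1.833
Iteration 2:
  u = (-4 - (1)·-1.833) / (5) = -0.433
  v = (-11 - (3)·-0.800) / (6) = -1.433

(-0.433, -1.433)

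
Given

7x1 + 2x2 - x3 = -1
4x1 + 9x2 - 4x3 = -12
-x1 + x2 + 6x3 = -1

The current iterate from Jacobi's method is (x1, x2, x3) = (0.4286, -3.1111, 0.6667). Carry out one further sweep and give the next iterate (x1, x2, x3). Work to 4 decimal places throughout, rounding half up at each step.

(0.8413, -1.2275, 0.4233)

One sweep:
  x1 = (-1 - (2)·-3.1111 - (-1)·0.6667) / (7) = 0.8413
  x2 = (-12 - (4)·0.4286 - (-4)·0.6667) / (9) = -1.2275
  x3 = (-1 - (-1)·0.4286 - (1)·-3.1111) / (6) = 0.4233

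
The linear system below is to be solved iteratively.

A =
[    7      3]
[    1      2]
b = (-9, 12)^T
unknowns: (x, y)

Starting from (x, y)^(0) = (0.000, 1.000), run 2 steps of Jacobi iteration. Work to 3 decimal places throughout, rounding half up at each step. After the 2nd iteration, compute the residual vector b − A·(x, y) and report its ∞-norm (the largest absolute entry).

Iteration 1:
  x = (-9 - (3)·1.000) / (7) = -1.714
  y = (12 - (1)·0.000) / (2) = 6.000
Iteration 2:
  x = (-9 - (3)·6.000) / (7) = -3.857
  y = (12 - (1)·-1.714) / (2) = 6.857
Residual b − A·x = (-2.572, 2.143); ∞-norm = 2.572

2.572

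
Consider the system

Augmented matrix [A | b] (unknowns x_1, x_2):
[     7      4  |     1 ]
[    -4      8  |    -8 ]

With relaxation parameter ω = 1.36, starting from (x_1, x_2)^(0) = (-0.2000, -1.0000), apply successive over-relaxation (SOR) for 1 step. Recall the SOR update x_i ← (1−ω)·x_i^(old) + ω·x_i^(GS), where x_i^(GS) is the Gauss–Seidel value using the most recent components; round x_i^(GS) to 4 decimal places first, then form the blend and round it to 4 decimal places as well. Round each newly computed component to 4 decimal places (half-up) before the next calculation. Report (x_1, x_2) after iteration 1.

Iteration 1:
  x_1: GS value = (1 - (4)·-1.0000) / (7) = 0.7143;  x_1 ← (1−ω)·-0.2000 + ω·0.7143 = 1.0434
  x_2: GS value = (-8 - (-4)·1.0434) / (8) = -0.4783;  x_2 ← (1−ω)·-1.0000 + ω·-0.4783 = -0.2905

(1.0434, -0.2905)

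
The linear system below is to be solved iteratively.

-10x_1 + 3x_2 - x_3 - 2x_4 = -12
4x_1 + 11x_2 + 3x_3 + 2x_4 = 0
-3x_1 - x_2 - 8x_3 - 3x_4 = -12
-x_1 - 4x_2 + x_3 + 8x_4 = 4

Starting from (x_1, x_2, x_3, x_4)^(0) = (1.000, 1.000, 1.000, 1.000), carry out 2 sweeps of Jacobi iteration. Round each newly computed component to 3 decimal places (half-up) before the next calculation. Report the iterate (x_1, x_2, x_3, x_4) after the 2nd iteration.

(0.692, -0.789, 0.777, 0.163)

Iteration 1:
  x_1 = (-12 - (3)·1.000 - (-1)·1.000 - (-2)·1.000) / (-10) = 1.200
  x_2 = (0 - (4)·1.000 - (3)·1.000 - (2)·1.000) / (11) = -0.818
  x_3 = (-12 - (-3)·1.000 - (-1)·1.000 - (-3)·1.000) / (-8) = 0.625
  x_4 = (4 - (-1)·1.000 - (-4)·1.000 - (1)·1.000) / (8) = 1.000
Iteration 2:
  x_1 = (-12 - (3)·-0.818 - (-1)·0.625 - (-2)·1.000) / (-10) = 0.692
  x_2 = (0 - (4)·1.200 - (3)·0.625 - (2)·1.000) / (11) = -0.789
  x_3 = (-12 - (-3)·1.200 - (-1)·-0.818 - (-3)·1.000) / (-8) = 0.777
  x_4 = (4 - (-1)·1.200 - (-4)·-0.818 - (1)·0.625) / (8) = 0.163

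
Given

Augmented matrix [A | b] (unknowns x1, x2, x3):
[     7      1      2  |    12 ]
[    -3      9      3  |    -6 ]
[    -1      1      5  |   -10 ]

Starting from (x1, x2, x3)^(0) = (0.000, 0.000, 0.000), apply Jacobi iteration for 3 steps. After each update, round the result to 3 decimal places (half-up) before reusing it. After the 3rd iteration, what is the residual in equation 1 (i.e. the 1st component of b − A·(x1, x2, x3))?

0.165

Iteration 1:
  x1 = (12 - (1)·0.000 - (2)·0.000) / (7) = 1.714
  x2 = (-6 - (-3)·0.000 - (3)·0.000) / (9) = -0.667
  x3 = (-10 - (-1)·0.000 - (1)·0.000) / (5) = -2.000
Iteration 2:
  x1 = (12 - (1)·-0.667 - (2)·-2.000) / (7) = 2.381
  x2 = (-6 - (-3)·1.714 - (3)·-2.000) / (9) = 0.571
  x3 = (-10 - (-1)·1.714 - (1)·-0.667) / (5) = -1.524
Iteration 3:
  x1 = (12 - (1)·0.571 - (2)·-1.524) / (7) = 2.068
  x2 = (-6 - (-3)·2.381 - (3)·-1.524) / (9) = 0.635
  x3 = (-10 - (-1)·2.381 - (1)·0.571) / (5) = -1.638
Residual b − A·x = (0.165, -0.597, -0.377)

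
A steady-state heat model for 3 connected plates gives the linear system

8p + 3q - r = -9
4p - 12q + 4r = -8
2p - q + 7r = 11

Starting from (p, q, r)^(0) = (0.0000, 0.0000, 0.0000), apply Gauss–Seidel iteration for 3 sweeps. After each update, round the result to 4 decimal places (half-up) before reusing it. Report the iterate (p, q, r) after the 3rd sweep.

(-1.2433, 0.9173, 2.0577)

Iteration 1:
  p = (-9 - (3)·0.0000 - (-1)·0.0000) / (8) = -1.1250
  q = (-8 - (4)·-1.1250 - (4)·0.0000) / (-12) = 0.2917
  r = (11 - (2)·-1.1250 - (-1)·0.2917) / (7) = 1.9345
Iteration 2:
  p = (-9 - (3)·0.2917 - (-1)·1.9345) / (8) = -0.9926
  q = (-8 - (4)·-0.9926 - (4)·1.9345) / (-12) = 0.9806
  r = (11 - (2)·-0.9926 - (-1)·0.9806) / (7) = 1.9951
Iteration 3:
  p = (-9 - (3)·0.9806 - (-1)·1.9951) / (8) = -1.2433
  q = (-8 - (4)·-1.2433 - (4)·1.9951) / (-12) = 0.9173
  r = (11 - (2)·-1.2433 - (-1)·0.9173) / (7) = 2.0577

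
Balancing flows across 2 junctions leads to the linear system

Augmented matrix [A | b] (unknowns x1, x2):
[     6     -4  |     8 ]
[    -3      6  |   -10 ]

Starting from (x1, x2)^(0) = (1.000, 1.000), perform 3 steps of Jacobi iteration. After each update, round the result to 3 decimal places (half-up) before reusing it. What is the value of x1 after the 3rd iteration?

Iteration 1:
  x1 = (8 - (-4)·1.000) / (6) = 2.000
  x2 = (-10 - (-3)·1.000) / (6) = -1.167
Iteration 2:
  x1 = (8 - (-4)·-1.167) / (6) = 0.555
  x2 = (-10 - (-3)·2.000) / (6) = -0.667
Iteration 3:
  x1 = (8 - (-4)·-0.667) / (6) = 0.889
  x2 = (-10 - (-3)·0.555) / (6) = -1.389

0.889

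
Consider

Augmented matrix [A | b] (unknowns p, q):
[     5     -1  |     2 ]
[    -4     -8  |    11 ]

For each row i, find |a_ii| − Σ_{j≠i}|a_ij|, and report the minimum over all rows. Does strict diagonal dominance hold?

row 1: |5| − (1) = 4
row 2: |-8| − (4) = 4
minimum over rows = 4 → strictly diagonally dominant (convergence guaranteed)

4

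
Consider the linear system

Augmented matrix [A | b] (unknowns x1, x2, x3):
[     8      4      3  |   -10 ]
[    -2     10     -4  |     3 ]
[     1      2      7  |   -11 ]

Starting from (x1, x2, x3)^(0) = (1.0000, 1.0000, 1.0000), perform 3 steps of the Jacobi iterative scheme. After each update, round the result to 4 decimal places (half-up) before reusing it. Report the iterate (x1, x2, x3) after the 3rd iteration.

Iteration 1:
  x1 = (-10 - (4)·1.0000 - (3)·1.0000) / (8) = -2.1250
  x2 = (3 - (-2)·1.0000 - (-4)·1.0000) / (10) = 0.9000
  x3 = (-11 - (1)·1.0000 - (2)·1.0000) / (7) = -2.0000
Iteration 2:
  x1 = (-10 - (4)·0.9000 - (3)·-2.0000) / (8) = -0.9500
  x2 = (3 - (-2)·-2.1250 - (-4)·-2.0000) / (10) = -0.9250
  x3 = (-11 - (1)·-2.1250 - (2)·0.9000) / (7) = -1.5250
Iteration 3:
  x1 = (-10 - (4)·-0.9250 - (3)·-1.5250) / (8) = -0.2156
  x2 = (3 - (-2)·-0.9500 - (-4)·-1.5250) / (10) = -0.5000
  x3 = (-11 - (1)·-0.9500 - (2)·-0.9250) / (7) = -1.1714

(-0.2156, -0.5000, -1.1714)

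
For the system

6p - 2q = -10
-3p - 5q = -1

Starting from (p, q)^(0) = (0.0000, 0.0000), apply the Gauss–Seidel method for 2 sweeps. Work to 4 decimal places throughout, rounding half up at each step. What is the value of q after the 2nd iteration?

0.9600

Iteration 1:
  p = (-10 - (-2)·0.0000) / (6) = -1.6667
  q = (-1 - (-3)·-1.6667) / (-5) = 1.2000
Iteration 2:
  p = (-10 - (-2)·1.2000) / (6) = -1.2667
  q = (-1 - (-3)·-1.2667) / (-5) = 0.9600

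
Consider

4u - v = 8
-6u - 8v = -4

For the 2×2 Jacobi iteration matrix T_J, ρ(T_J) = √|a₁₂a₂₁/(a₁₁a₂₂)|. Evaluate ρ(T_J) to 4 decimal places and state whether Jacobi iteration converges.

0.4330

a₁₂a₂₁/(a₁₁a₂₂) = (-1)·(-6) / ((4)·(-8)) = -0.187500
ρ = √|-0.187500| = √0.187500 = 0.4330
ρ < 1, so Jacobi converges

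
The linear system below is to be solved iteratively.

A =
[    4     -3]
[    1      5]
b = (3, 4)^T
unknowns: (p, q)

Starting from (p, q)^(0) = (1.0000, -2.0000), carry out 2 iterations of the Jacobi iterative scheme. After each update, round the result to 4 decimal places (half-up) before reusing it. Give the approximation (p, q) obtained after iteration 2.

(1.2000, 0.9500)

Iteration 1:
  p = (3 - (-3)·-2.0000) / (4) = -0.7500
  q = (4 - (1)·1.0000) / (5) = 0.6000
Iteration 2:
  p = (3 - (-3)·0.6000) / (4) = 1.2000
  q = (4 - (1)·-0.7500) / (5) = 0.9500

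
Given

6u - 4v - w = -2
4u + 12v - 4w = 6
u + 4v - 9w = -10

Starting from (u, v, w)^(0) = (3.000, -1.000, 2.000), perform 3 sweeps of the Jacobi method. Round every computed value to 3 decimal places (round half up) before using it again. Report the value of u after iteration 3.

0.556

Iteration 1:
  u = (-2 - (-4)·-1.000 - (-1)·2.000) / (6) = -0.667
  v = (6 - (4)·3.000 - (-4)·2.000) / (12) = 0.167
  w = (-10 - (1)·3.000 - (4)·-1.000) / (-9) = 1.000
Iteration 2:
  u = (-2 - (-4)·0.167 - (-1)·1.000) / (6) = -0.055
  v = (6 - (4)·-0.667 - (-4)·1.000) / (12) = 1.056
  w = (-10 - (1)·-0.667 - (4)·0.167) / (-9) = 1.111
Iteration 3:
  u = (-2 - (-4)·1.056 - (-1)·1.111) / (6) = 0.556
  v = (6 - (4)·-0.055 - (-4)·1.111) / (12) = 0.889
  w = (-10 - (1)·-0.055 - (4)·1.056) / (-9) = 1.574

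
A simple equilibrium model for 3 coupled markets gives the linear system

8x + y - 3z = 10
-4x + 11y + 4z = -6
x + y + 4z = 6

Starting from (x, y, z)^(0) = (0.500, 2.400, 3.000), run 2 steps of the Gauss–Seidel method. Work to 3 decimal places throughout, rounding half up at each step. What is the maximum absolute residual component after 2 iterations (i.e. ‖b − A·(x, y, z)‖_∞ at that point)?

0.780

Iteration 1:
  x = (10 - (1)·2.400 - (-3)·3.000) / (8) = 2.075
  y = (-6 - (-4)·2.075 - (4)·3.000) / (11) = -0.882
  z = (6 - (1)·2.075 - (1)·-0.882) / (4) = 1.202
Iteration 2:
  x = (10 - (1)·-0.882 - (-3)·1.202) / (8) = 1.811
  y = (-6 - (-4)·1.811 - (4)·1.202) / (11) = -0.324
  z = (6 - (1)·1.811 - (1)·-0.324) / (4) = 1.128
Residual b − A·x = (-0.780, 0.296, 0.001); ∞-norm = 0.780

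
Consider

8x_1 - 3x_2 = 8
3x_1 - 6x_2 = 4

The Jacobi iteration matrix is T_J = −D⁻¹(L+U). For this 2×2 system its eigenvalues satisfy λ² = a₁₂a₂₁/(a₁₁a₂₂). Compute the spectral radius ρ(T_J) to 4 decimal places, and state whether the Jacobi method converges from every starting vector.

a₁₂a₂₁/(a₁₁a₂₂) = (-3)·(3) / ((8)·(-6)) = 0.187500
ρ = √|0.187500| = √0.187500 = 0.4330
ρ < 1, so Jacobi converges

0.4330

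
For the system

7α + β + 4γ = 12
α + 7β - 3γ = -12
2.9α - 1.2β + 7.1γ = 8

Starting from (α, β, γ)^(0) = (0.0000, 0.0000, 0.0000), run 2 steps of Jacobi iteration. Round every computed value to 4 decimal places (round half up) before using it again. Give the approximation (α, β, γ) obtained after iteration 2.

(1.3153, -1.4763, 0.1368)

Iteration 1:
  α = (12 - (1)·0.0000 - (4)·0.0000) / (7) = 1.7143
  β = (-12 - (1)·0.0000 - (-3)·0.0000) / (7) = -1.7143
  γ = (8 - (2.9)·0.0000 - (-1.2)·0.0000) / (7.1) = 1.1268
Iteration 2:
  α = (12 - (1)·-1.7143 - (4)·1.1268) / (7) = 1.3153
  β = (-12 - (1)·1.7143 - (-3)·1.1268) / (7) = -1.4763
  γ = (8 - (2.9)·1.7143 - (-1.2)·-1.7143) / (7.1) = 0.1368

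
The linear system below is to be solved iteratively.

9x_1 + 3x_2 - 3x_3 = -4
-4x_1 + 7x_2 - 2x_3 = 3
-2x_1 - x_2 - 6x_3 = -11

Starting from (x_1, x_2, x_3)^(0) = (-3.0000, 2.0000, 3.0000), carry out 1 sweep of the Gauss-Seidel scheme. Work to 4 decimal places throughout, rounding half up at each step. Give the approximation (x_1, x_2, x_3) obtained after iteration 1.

(-0.1111, 1.2222, 1.6667)

Iteration 1:
  x_1 = (-4 - (3)·2.0000 - (-3)·3.0000) / (9) = -0.1111
  x_2 = (3 - (-4)·-0.1111 - (-2)·3.0000) / (7) = 1.2222
  x_3 = (-11 - (-2)·-0.1111 - (-1)·1.2222) / (-6) = 1.6667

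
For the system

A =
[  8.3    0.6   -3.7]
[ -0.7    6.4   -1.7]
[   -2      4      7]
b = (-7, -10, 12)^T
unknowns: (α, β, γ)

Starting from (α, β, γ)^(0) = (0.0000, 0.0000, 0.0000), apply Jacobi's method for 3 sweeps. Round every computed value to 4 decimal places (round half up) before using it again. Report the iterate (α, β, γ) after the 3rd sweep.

Iteration 1:
  α = (-7 - (0.6)·0.0000 - (-3.7)·0.0000) / (8.3) = -0.8434
  β = (-10 - (-0.7)·0.0000 - (-1.7)·0.0000) / (6.4) = -1.5625
  γ = (12 - (-2)·0.0000 - (4)·0.0000) / (7) = 1.7143
Iteration 2:
  α = (-7 - (0.6)·-1.5625 - (-3.7)·1.7143) / (8.3) = 0.0338
  β = (-10 - (-0.7)·-0.8434 - (-1.7)·1.7143) / (6.4) = -1.1994
  γ = (12 - (-2)·-0.8434 - (4)·-1.5625) / (7) = 2.3662
Iteration 3:
  α = (-7 - (0.6)·-1.1994 - (-3.7)·2.3662) / (8.3) = 0.2981
  β = (-10 - (-0.7)·0.0338 - (-1.7)·2.3662) / (6.4) = -0.9303
  γ = (12 - (-2)·0.0338 - (4)·-1.1994) / (7) = 2.4093

(0.2981, -0.9303, 2.4093)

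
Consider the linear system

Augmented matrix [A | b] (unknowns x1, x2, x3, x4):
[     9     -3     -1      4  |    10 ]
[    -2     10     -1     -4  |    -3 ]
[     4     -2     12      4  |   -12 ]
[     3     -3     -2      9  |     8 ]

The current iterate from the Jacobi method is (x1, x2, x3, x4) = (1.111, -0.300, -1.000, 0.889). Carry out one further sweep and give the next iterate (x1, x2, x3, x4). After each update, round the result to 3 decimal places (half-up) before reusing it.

One sweep:
  x1 = (10 - (-3)·-0.300 - (-1)·-1.000 - (4)·0.889) / (9) = 0.505
  x2 = (-3 - (-2)·1.111 - (-1)·-1.000 - (-4)·0.889) / (10) = 0.178
  x3 = (-12 - (4)·1.111 - (-2)·-0.300 - (4)·0.889) / (12) = -1.717
  x4 = (8 - (3)·1.111 - (-3)·-0.300 - (-2)·-1.000) / (9) = 0.196

(0.505, 0.178, -1.717, 0.196)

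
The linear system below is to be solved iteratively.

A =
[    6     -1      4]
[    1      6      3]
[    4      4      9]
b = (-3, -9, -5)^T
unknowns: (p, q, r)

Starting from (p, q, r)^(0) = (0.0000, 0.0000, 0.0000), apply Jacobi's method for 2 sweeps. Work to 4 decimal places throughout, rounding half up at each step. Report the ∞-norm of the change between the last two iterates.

Iteration 1:
  p = (-3 - (-1)·0.0000 - (4)·0.0000) / (6) = -0.5000
  q = (-9 - (1)·0.0000 - (3)·0.0000) / (6) = -1.5000
  r = (-5 - (4)·0.0000 - (4)·0.0000) / (9) = -0.5556
Iteration 2:
  p = (-3 - (-1)·-1.5000 - (4)·-0.5556) / (6) = -0.3796
  q = (-9 - (1)·-0.5000 - (3)·-0.5556) / (6) = -1.1389
  r = (-5 - (4)·-0.5000 - (4)·-1.5000) / (9) = 0.3333
Change: (0.1204, 0.3611, 0.8889) → max |·| = 0.8889

0.8889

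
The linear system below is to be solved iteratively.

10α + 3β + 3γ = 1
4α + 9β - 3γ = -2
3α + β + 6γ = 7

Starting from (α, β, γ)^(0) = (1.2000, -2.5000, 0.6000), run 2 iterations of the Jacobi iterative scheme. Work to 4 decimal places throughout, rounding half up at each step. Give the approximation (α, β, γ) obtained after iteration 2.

(-0.0283, -0.1922, 0.9243)

Iteration 1:
  α = (1 - (3)·-2.5000 - (3)·0.6000) / (10) = 0.6700
  β = (-2 - (4)·1.2000 - (-3)·0.6000) / (9) = -0.5556
  γ = (7 - (3)·1.2000 - (1)·-2.5000) / (6) = 0.9833
Iteration 2:
  α = (1 - (3)·-0.5556 - (3)·0.9833) / (10) = -0.0283
  β = (-2 - (4)·0.6700 - (-3)·0.9833) / (9) = -0.1922
  γ = (7 - (3)·0.6700 - (1)·-0.5556) / (6) = 0.9243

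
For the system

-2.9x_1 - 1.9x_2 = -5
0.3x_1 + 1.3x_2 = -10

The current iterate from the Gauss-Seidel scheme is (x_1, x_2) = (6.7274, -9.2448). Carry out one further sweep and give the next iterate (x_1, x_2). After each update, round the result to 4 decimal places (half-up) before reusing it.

(7.7811, -9.4879)

One sweep:
  x_1 = (-5 - (-1.9)·-9.2448) / (-2.9) = 7.7811
  x_2 = (-10 - (0.3)·7.7811) / (1.3) = -9.4879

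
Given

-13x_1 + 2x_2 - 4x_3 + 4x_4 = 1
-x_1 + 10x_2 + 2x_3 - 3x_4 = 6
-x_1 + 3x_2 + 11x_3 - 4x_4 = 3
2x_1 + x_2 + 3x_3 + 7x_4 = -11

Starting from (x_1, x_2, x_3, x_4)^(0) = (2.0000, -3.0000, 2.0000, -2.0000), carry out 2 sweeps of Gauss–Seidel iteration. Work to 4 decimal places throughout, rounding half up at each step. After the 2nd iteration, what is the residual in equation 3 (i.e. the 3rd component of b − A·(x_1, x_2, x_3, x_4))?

-2.8118

Iteration 1:
  x_1 = (1 - (2)·-3.0000 - (-4)·2.0000 - (4)·-2.0000) / (-13) = -1.7692
  x_2 = (6 - (-1)·-1.7692 - (2)·2.0000 - (-3)·-2.0000) / (10) = -0.5769
  x_3 = (3 - (-1)·-1.7692 - (3)·-0.5769 - (-4)·-2.0000) / (11) = -0.4580
  x_4 = (-11 - (2)·-1.7692 - (1)·-0.5769 - (3)·-0.4580) / (7) = -0.7872
Iteration 2:
  x_1 = (1 - (2)·-0.5769 - (-4)·-0.4580 - (4)·-0.7872) / (-13) = -0.2670
  x_2 = (6 - (-1)·-0.2670 - (2)·-0.4580 - (-3)·-0.7872) / (10) = 0.4287
  x_3 = (3 - (-1)·-0.2670 - (3)·0.4287 - (-4)·-0.7872) / (11) = -0.1547
  x_4 = (-11 - (2)·-0.2670 - (1)·0.4287 - (3)·-0.1547) / (7) = -1.4901
Residual b − A·x = (2.0132, -2.7149, -2.8118, 0.0001)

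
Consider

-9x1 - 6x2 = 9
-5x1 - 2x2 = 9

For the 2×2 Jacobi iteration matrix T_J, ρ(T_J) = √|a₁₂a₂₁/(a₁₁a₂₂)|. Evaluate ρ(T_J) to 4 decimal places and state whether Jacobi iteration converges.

1.2910

a₁₂a₂₁/(a₁₁a₂₂) = (-6)·(-5) / ((-9)·(-2)) = 1.666667
ρ = √|1.666667| = √1.666667 = 1.2910
ρ > 1, so Jacobi diverges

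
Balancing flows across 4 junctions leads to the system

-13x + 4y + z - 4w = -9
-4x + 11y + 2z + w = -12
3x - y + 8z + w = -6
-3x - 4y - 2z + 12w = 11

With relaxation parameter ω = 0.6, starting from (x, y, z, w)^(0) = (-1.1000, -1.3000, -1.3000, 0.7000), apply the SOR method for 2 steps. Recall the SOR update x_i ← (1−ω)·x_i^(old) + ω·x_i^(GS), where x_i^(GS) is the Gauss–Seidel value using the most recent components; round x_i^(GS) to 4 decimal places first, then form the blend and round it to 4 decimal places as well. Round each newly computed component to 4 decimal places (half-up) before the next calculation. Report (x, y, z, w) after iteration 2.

(-0.1075, -1.0593, -0.9405, 0.3988)

Iteration 1:
  x: GS value = (-9 - (4)·-1.3000 - (1)·-1.3000 - (-4)·0.7000) / (-13) = -0.0231;  x ← (1−ω)·-1.1000 + ω·-0.0231 = -0.4539
  y: GS value = (-12 - (-4)·-0.4539 - (2)·-1.3000 - (1)·0.7000) / (11) = -1.0832;  y ← (1−ω)·-1.3000 + ω·-1.0832 = -1.1699
  z: GS value = (-6 - (3)·-0.4539 - (-1)·-1.1699 - (1)·0.7000) / (8) = -0.8135;  z ← (1−ω)·-1.3000 + ω·-0.8135 = -1.0081
  w: GS value = (11 - (-3)·-0.4539 - (-4)·-1.1699 - (-2)·-1.0081) / (12) = 0.2452;  w ← (1−ω)·0.7000 + ω·0.2452 = 0.4271
Iteration 2:
  x: GS value = (-9 - (4)·-1.1699 - (1)·-1.0081 - (-4)·0.4271) / (-13) = 0.1234;  x ← (1−ω)·-0.4539 + ω·0.1234 = -0.1075
  y: GS value = (-12 - (-4)·-0.1075 - (2)·-1.0081 - (1)·0.4271) / (11) = -0.9855;  y ← (1−ω)·-1.1699 + ω·-0.9855 = -1.0593
  z: GS value = (-6 - (3)·-0.1075 - (-1)·-1.0593 - (1)·0.4271) / (8) = -0.8955;  z ← (1−ω)·-1.0081 + ω·-0.8955 = -0.9405
  w: GS value = (11 - (-3)·-0.1075 - (-4)·-1.0593 - (-2)·-0.9405) / (12) = 0.3799;  w ← (1−ω)·0.4271 + ω·0.3799 = 0.3988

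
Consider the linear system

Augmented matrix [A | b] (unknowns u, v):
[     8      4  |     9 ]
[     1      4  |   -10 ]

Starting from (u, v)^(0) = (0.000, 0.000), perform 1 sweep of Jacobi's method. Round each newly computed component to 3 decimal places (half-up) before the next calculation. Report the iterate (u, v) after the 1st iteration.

Iteration 1:
  u = (9 - (4)·0.000) / (8) = 1.125
  v = (-10 - (1)·0.000) / (4) = -2.500

(1.125, -2.500)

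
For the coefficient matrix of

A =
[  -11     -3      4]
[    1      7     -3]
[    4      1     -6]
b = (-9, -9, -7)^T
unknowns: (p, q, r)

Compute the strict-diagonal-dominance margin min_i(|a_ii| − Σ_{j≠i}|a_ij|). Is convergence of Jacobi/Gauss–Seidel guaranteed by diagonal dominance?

1

row 1: |-11| − (3+4) = 4
row 2: |7| − (1+3) = 3
row 3: |-6| − (4+1) = 1
minimum over rows = 1 → strictly diagonally dominant (convergence guaranteed)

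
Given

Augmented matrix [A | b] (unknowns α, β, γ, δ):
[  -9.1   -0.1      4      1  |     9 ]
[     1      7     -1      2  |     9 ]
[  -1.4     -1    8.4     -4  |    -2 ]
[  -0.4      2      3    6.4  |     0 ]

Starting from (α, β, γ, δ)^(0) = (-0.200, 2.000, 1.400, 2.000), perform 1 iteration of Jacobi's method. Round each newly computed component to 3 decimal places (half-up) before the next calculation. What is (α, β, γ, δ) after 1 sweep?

(-0.176, 0.943, 0.919, -1.294)

Iteration 1:
  α = (9 - (-0.1)·2.000 - (4)·1.400 - (1)·2.000) / (-9.1) = -0.176
  β = (9 - (1)·-0.200 - (-1)·1.400 - (2)·2.000) / (7) = 0.943
  γ = (-2 - (-1.4)·-0.200 - (-1)·2.000 - (-4)·2.000) / (8.4) = 0.919
  δ = (0 - (-0.4)·-0.200 - (2)·2.000 - (3)·1.400) / (6.4) = -1.294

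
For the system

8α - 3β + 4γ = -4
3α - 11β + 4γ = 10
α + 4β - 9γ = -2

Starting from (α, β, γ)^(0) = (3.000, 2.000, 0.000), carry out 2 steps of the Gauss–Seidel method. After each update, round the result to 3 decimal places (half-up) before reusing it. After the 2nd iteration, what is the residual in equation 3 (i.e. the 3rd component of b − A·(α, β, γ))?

Iteration 1:
  α = (-4 - (-3)·2.000 - (4)·0.000) / (8) = 0.250
  β = (10 - (3)·0.250 - (4)·0.000) / (-11) = -0.841
  γ = (-2 - (1)·0.250 - (4)·-0.841) / (-9) = -0.124
Iteration 2:
  α = (-4 - (-3)·-0.841 - (4)·-0.124) / (8) = -0.753
  β = (10 - (3)·-0.753 - (4)·-0.124) / (-11) = -1.160
  γ = (-2 - (1)·-0.753 - (4)·-1.160) / (-9) = -0.377
Residual b − A·x = (0.052, 1.007, 0.000)

0.000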